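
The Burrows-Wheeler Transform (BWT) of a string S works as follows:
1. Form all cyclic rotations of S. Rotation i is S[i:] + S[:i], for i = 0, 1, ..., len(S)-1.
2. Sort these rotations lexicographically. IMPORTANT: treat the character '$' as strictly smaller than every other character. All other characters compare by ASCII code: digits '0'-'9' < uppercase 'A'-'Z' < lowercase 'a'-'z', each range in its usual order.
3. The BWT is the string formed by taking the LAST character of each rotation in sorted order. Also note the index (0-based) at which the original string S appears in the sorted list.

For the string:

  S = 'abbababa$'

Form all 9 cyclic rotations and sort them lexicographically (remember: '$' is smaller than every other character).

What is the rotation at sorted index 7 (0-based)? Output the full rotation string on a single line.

Answer: bababa$ab

Derivation:
All 9 rotations (rotation i = S[i:]+S[:i]):
  rot[0] = abbababa$
  rot[1] = bbababa$a
  rot[2] = bababa$ab
  rot[3] = ababa$abb
  rot[4] = baba$abba
  rot[5] = aba$abbab
  rot[6] = ba$abbaba
  rot[7] = a$abbabab
  rot[8] = $abbababa
Sorted (with $ < everything):
  sorted[0] = $abbababa
  sorted[1] = a$abbabab
  sorted[2] = aba$abbab
  sorted[3] = ababa$abb
  sorted[4] = abbababa$
  sorted[5] = ba$abbaba
  sorted[6] = baba$abba
  sorted[7] = bababa$ab
  sorted[8] = bbababa$a
sorted[7] = bababa$ab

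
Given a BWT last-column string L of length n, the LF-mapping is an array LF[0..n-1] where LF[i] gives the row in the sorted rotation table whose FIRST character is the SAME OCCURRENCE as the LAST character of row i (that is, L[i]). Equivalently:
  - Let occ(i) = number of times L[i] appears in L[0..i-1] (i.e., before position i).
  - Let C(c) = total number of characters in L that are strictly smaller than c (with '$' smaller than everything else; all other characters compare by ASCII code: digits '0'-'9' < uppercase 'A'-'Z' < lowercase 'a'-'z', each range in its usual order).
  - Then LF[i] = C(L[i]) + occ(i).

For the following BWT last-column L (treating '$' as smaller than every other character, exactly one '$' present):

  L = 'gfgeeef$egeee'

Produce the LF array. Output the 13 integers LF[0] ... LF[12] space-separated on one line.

Char counts: '$':1, 'e':7, 'f':2, 'g':3
C (first-col start): C('$')=0, C('e')=1, C('f')=8, C('g')=10
L[0]='g': occ=0, LF[0]=C('g')+0=10+0=10
L[1]='f': occ=0, LF[1]=C('f')+0=8+0=8
L[2]='g': occ=1, LF[2]=C('g')+1=10+1=11
L[3]='e': occ=0, LF[3]=C('e')+0=1+0=1
L[4]='e': occ=1, LF[4]=C('e')+1=1+1=2
L[5]='e': occ=2, LF[5]=C('e')+2=1+2=3
L[6]='f': occ=1, LF[6]=C('f')+1=8+1=9
L[7]='$': occ=0, LF[7]=C('$')+0=0+0=0
L[8]='e': occ=3, LF[8]=C('e')+3=1+3=4
L[9]='g': occ=2, LF[9]=C('g')+2=10+2=12
L[10]='e': occ=4, LF[10]=C('e')+4=1+4=5
L[11]='e': occ=5, LF[11]=C('e')+5=1+5=6
L[12]='e': occ=6, LF[12]=C('e')+6=1+6=7

Answer: 10 8 11 1 2 3 9 0 4 12 5 6 7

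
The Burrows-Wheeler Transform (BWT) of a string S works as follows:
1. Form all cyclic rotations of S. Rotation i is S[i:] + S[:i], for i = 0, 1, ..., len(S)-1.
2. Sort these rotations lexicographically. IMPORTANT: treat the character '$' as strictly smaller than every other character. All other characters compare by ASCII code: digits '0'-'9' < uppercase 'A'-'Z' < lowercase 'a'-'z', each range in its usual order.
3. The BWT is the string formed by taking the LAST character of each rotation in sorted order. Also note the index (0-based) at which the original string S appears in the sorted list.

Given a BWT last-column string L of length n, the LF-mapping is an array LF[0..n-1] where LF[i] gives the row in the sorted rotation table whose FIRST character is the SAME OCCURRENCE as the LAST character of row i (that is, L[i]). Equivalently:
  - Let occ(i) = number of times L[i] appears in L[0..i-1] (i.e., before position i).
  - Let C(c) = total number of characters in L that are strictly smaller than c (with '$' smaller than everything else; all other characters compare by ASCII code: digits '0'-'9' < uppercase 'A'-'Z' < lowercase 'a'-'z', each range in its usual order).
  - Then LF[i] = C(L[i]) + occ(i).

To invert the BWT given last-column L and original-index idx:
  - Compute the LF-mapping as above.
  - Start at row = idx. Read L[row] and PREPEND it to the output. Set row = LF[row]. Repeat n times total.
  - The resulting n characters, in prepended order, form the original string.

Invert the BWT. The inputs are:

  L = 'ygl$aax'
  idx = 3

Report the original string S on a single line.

Answer: galaxy$

Derivation:
LF mapping: 6 3 4 0 1 2 5
Walk LF starting at row 3, prepending L[row]:
  step 1: row=3, L[3]='$', prepend. Next row=LF[3]=0
  step 2: row=0, L[0]='y', prepend. Next row=LF[0]=6
  step 3: row=6, L[6]='x', prepend. Next row=LF[6]=5
  step 4: row=5, L[5]='a', prepend. Next row=LF[5]=2
  step 5: row=2, L[2]='l', prepend. Next row=LF[2]=4
  step 6: row=4, L[4]='a', prepend. Next row=LF[4]=1
  step 7: row=1, L[1]='g', prepend. Next row=LF[1]=3
Reversed output: galaxy$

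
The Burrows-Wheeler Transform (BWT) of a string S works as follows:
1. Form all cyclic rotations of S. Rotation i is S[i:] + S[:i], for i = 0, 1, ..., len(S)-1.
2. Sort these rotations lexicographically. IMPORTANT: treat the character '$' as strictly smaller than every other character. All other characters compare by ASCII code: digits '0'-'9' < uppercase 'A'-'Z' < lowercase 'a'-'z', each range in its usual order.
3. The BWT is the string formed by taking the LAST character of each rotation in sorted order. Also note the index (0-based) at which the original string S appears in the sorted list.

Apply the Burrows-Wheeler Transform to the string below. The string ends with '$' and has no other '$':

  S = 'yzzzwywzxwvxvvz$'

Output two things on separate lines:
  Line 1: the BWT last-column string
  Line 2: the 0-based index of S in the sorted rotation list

Answer: zxwvxzyvzw$vzwzy
10

Derivation:
All 16 rotations (rotation i = S[i:]+S[:i]):
  rot[0] = yzzzwywzxwvxvvz$
  rot[1] = zzzwywzxwvxvvz$y
  rot[2] = zzwywzxwvxvvz$yz
  rot[3] = zwywzxwvxvvz$yzz
  rot[4] = wywzxwvxvvz$yzzz
  rot[5] = ywzxwvxvvz$yzzzw
  rot[6] = wzxwvxvvz$yzzzwy
  rot[7] = zxwvxvvz$yzzzwyw
  rot[8] = xwvxvvz$yzzzwywz
  rot[9] = wvxvvz$yzzzwywzx
  rot[10] = vxvvz$yzzzwywzxw
  rot[11] = xvvz$yzzzwywzxwv
  rot[12] = vvz$yzzzwywzxwvx
  rot[13] = vz$yzzzwywzxwvxv
  rot[14] = z$yzzzwywzxwvxvv
  rot[15] = $yzzzwywzxwvxvvz
Sorted (with $ < everything):
  sorted[0] = $yzzzwywzxwvxvvz  (last char: 'z')
  sorted[1] = vvz$yzzzwywzxwvx  (last char: 'x')
  sorted[2] = vxvvz$yzzzwywzxw  (last char: 'w')
  sorted[3] = vz$yzzzwywzxwvxv  (last char: 'v')
  sorted[4] = wvxvvz$yzzzwywzx  (last char: 'x')
  sorted[5] = wywzxwvxvvz$yzzz  (last char: 'z')
  sorted[6] = wzxwvxvvz$yzzzwy  (last char: 'y')
  sorted[7] = xvvz$yzzzwywzxwv  (last char: 'v')
  sorted[8] = xwvxvvz$yzzzwywz  (last char: 'z')
  sorted[9] = ywzxwvxvvz$yzzzw  (last char: 'w')
  sorted[10] = yzzzwywzxwvxvvz$  (last char: '$')
  sorted[11] = z$yzzzwywzxwvxvv  (last char: 'v')
  sorted[12] = zwywzxwvxvvz$yzz  (last char: 'z')
  sorted[13] = zxwvxvvz$yzzzwyw  (last char: 'w')
  sorted[14] = zzwywzxwvxvvz$yz  (last char: 'z')
  sorted[15] = zzzwywzxwvxvvz$y  (last char: 'y')
Last column: zxwvxzyvzw$vzwzy
Original string S is at sorted index 10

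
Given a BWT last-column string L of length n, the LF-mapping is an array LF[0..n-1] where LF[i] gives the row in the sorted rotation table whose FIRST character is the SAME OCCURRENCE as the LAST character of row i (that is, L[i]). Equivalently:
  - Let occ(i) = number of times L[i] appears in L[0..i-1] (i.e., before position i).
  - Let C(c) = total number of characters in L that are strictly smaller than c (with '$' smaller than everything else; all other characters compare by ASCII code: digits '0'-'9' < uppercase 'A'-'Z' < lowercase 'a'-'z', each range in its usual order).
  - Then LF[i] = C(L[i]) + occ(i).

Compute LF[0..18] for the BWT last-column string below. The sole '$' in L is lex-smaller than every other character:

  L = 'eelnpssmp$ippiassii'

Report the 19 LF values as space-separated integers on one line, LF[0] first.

Answer: 2 3 8 10 11 15 16 9 12 0 4 13 14 5 1 17 18 6 7

Derivation:
Char counts: '$':1, 'a':1, 'e':2, 'i':4, 'l':1, 'm':1, 'n':1, 'p':4, 's':4
C (first-col start): C('$')=0, C('a')=1, C('e')=2, C('i')=4, C('l')=8, C('m')=9, C('n')=10, C('p')=11, C('s')=15
L[0]='e': occ=0, LF[0]=C('e')+0=2+0=2
L[1]='e': occ=1, LF[1]=C('e')+1=2+1=3
L[2]='l': occ=0, LF[2]=C('l')+0=8+0=8
L[3]='n': occ=0, LF[3]=C('n')+0=10+0=10
L[4]='p': occ=0, LF[4]=C('p')+0=11+0=11
L[5]='s': occ=0, LF[5]=C('s')+0=15+0=15
L[6]='s': occ=1, LF[6]=C('s')+1=15+1=16
L[7]='m': occ=0, LF[7]=C('m')+0=9+0=9
L[8]='p': occ=1, LF[8]=C('p')+1=11+1=12
L[9]='$': occ=0, LF[9]=C('$')+0=0+0=0
L[10]='i': occ=0, LF[10]=C('i')+0=4+0=4
L[11]='p': occ=2, LF[11]=C('p')+2=11+2=13
L[12]='p': occ=3, LF[12]=C('p')+3=11+3=14
L[13]='i': occ=1, LF[13]=C('i')+1=4+1=5
L[14]='a': occ=0, LF[14]=C('a')+0=1+0=1
L[15]='s': occ=2, LF[15]=C('s')+2=15+2=17
L[16]='s': occ=3, LF[16]=C('s')+3=15+3=18
L[17]='i': occ=2, LF[17]=C('i')+2=4+2=6
L[18]='i': occ=3, LF[18]=C('i')+3=4+3=7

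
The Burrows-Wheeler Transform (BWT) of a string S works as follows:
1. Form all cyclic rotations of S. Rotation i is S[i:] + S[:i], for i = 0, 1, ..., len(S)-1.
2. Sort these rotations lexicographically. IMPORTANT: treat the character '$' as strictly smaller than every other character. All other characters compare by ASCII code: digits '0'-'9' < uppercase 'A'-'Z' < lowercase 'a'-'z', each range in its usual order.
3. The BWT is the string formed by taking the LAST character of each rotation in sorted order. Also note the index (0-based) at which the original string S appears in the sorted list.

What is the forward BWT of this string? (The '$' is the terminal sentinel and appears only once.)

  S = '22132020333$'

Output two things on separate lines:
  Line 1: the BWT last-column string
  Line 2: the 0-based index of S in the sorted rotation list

Answer: 3222302$3130
7

Derivation:
All 12 rotations (rotation i = S[i:]+S[:i]):
  rot[0] = 22132020333$
  rot[1] = 2132020333$2
  rot[2] = 132020333$22
  rot[3] = 32020333$221
  rot[4] = 2020333$2213
  rot[5] = 020333$22132
  rot[6] = 20333$221320
  rot[7] = 0333$2213202
  rot[8] = 333$22132020
  rot[9] = 33$221320203
  rot[10] = 3$2213202033
  rot[11] = $22132020333
Sorted (with $ < everything):
  sorted[0] = $22132020333  (last char: '3')
  sorted[1] = 020333$22132  (last char: '2')
  sorted[2] = 0333$2213202  (last char: '2')
  sorted[3] = 132020333$22  (last char: '2')
  sorted[4] = 2020333$2213  (last char: '3')
  sorted[5] = 20333$221320  (last char: '0')
  sorted[6] = 2132020333$2  (last char: '2')
  sorted[7] = 22132020333$  (last char: '$')
  sorted[8] = 3$2213202033  (last char: '3')
  sorted[9] = 32020333$221  (last char: '1')
  sorted[10] = 33$221320203  (last char: '3')
  sorted[11] = 333$22132020  (last char: '0')
Last column: 3222302$3130
Original string S is at sorted index 7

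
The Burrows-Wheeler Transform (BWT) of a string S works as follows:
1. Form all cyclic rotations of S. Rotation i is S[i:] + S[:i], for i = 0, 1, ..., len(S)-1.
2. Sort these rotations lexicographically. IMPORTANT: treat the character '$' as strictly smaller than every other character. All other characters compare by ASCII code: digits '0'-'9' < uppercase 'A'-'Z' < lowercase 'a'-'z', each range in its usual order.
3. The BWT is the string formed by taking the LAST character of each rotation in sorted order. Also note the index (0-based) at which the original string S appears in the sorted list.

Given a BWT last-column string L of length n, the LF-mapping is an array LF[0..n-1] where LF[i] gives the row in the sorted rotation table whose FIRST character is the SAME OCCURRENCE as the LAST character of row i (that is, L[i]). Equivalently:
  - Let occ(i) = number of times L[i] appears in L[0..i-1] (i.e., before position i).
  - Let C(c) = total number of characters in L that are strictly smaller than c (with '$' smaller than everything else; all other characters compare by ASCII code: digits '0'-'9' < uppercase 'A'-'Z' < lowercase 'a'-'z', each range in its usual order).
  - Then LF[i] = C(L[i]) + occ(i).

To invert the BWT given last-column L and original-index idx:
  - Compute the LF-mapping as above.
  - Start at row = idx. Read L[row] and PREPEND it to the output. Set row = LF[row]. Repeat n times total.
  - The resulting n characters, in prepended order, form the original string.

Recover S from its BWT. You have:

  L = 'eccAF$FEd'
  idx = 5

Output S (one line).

LF mapping: 8 5 6 1 3 0 4 2 7
Walk LF starting at row 5, prepending L[row]:
  step 1: row=5, L[5]='$', prepend. Next row=LF[5]=0
  step 2: row=0, L[0]='e', prepend. Next row=LF[0]=8
  step 3: row=8, L[8]='d', prepend. Next row=LF[8]=7
  step 4: row=7, L[7]='E', prepend. Next row=LF[7]=2
  step 5: row=2, L[2]='c', prepend. Next row=LF[2]=6
  step 6: row=6, L[6]='F', prepend. Next row=LF[6]=4
  step 7: row=4, L[4]='F', prepend. Next row=LF[4]=3
  step 8: row=3, L[3]='A', prepend. Next row=LF[3]=1
  step 9: row=1, L[1]='c', prepend. Next row=LF[1]=5
Reversed output: cAFFcEde$

Answer: cAFFcEde$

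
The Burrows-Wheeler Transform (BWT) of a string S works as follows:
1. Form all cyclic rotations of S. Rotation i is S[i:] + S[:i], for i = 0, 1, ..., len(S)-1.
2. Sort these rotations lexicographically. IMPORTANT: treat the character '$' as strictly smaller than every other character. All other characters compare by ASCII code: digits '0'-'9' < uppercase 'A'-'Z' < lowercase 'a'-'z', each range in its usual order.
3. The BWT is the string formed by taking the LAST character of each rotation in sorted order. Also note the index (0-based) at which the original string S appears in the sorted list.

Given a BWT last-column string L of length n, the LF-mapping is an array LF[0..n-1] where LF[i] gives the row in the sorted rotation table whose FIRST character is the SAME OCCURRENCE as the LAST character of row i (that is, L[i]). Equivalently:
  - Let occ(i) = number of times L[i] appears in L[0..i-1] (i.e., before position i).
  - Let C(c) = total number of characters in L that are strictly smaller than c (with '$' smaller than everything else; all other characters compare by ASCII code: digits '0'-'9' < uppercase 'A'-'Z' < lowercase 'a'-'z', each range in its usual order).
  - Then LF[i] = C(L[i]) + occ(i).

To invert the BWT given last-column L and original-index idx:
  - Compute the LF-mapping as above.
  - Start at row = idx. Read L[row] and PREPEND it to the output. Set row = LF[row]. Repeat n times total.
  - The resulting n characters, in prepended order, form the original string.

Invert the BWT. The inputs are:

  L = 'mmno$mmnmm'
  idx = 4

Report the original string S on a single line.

Answer: mmommnnmm$

Derivation:
LF mapping: 1 2 7 9 0 3 4 8 5 6
Walk LF starting at row 4, prepending L[row]:
  step 1: row=4, L[4]='$', prepend. Next row=LF[4]=0
  step 2: row=0, L[0]='m', prepend. Next row=LF[0]=1
  step 3: row=1, L[1]='m', prepend. Next row=LF[1]=2
  step 4: row=2, L[2]='n', prepend. Next row=LF[2]=7
  step 5: row=7, L[7]='n', prepend. Next row=LF[7]=8
  step 6: row=8, L[8]='m', prepend. Next row=LF[8]=5
  step 7: row=5, L[5]='m', prepend. Next row=LF[5]=3
  step 8: row=3, L[3]='o', prepend. Next row=LF[3]=9
  step 9: row=9, L[9]='m', prepend. Next row=LF[9]=6
  step 10: row=6, L[6]='m', prepend. Next row=LF[6]=4
Reversed output: mmommnnmm$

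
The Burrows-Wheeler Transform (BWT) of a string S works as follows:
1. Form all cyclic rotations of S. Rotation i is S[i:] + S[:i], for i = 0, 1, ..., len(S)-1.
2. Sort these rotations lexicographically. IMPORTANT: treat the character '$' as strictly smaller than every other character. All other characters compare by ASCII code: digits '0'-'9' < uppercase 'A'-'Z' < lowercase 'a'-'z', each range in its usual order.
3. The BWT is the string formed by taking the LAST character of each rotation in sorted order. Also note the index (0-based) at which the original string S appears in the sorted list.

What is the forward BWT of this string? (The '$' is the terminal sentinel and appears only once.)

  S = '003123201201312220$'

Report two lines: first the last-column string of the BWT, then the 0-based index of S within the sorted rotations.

Answer: 02$2200330231211102
2

Derivation:
All 19 rotations (rotation i = S[i:]+S[:i]):
  rot[0] = 003123201201312220$
  rot[1] = 03123201201312220$0
  rot[2] = 3123201201312220$00
  rot[3] = 123201201312220$003
  rot[4] = 23201201312220$0031
  rot[5] = 3201201312220$00312
  rot[6] = 201201312220$003123
  rot[7] = 01201312220$0031232
  rot[8] = 1201312220$00312320
  rot[9] = 201312220$003123201
  rot[10] = 01312220$0031232012
  rot[11] = 1312220$00312320120
  rot[12] = 312220$003123201201
  rot[13] = 12220$0031232012013
  rot[14] = 2220$00312320120131
  rot[15] = 220$003123201201312
  rot[16] = 20$0031232012013122
  rot[17] = 0$00312320120131222
  rot[18] = $003123201201312220
Sorted (with $ < everything):
  sorted[0] = $003123201201312220  (last char: '0')
  sorted[1] = 0$00312320120131222  (last char: '2')
  sorted[2] = 003123201201312220$  (last char: '$')
  sorted[3] = 01201312220$0031232  (last char: '2')
  sorted[4] = 01312220$0031232012  (last char: '2')
  sorted[5] = 03123201201312220$0  (last char: '0')
  sorted[6] = 1201312220$00312320  (last char: '0')
  sorted[7] = 12220$0031232012013  (last char: '3')
  sorted[8] = 123201201312220$003  (last char: '3')
  sorted[9] = 1312220$00312320120  (last char: '0')
  sorted[10] = 20$0031232012013122  (last char: '2')
  sorted[11] = 201201312220$003123  (last char: '3')
  sorted[12] = 201312220$003123201  (last char: '1')
  sorted[13] = 220$003123201201312  (last char: '2')
  sorted[14] = 2220$00312320120131  (last char: '1')
  sorted[15] = 23201201312220$0031  (last char: '1')
  sorted[16] = 312220$003123201201  (last char: '1')
  sorted[17] = 3123201201312220$00  (last char: '0')
  sorted[18] = 3201201312220$00312  (last char: '2')
Last column: 02$2200330231211102
Original string S is at sorted index 2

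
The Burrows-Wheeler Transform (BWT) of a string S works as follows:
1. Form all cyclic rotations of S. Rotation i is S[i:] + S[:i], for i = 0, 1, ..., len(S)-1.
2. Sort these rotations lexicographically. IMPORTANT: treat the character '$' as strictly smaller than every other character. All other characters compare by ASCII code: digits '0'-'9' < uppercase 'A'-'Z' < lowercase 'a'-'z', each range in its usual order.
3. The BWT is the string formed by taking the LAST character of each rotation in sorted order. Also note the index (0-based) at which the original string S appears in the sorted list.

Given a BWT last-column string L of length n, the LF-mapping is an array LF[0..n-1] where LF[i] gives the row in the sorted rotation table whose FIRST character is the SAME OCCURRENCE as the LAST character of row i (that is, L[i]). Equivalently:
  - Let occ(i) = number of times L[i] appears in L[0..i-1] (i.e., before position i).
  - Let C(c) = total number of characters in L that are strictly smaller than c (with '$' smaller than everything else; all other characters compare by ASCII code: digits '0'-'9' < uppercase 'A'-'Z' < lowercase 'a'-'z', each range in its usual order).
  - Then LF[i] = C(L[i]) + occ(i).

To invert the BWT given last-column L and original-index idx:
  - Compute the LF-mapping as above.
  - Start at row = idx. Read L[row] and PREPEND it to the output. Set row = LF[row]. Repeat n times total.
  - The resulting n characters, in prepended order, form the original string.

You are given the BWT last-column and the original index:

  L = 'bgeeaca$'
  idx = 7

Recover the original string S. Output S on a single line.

Answer: gaceaeb$

Derivation:
LF mapping: 3 7 5 6 1 4 2 0
Walk LF starting at row 7, prepending L[row]:
  step 1: row=7, L[7]='$', prepend. Next row=LF[7]=0
  step 2: row=0, L[0]='b', prepend. Next row=LF[0]=3
  step 3: row=3, L[3]='e', prepend. Next row=LF[3]=6
  step 4: row=6, L[6]='a', prepend. Next row=LF[6]=2
  step 5: row=2, L[2]='e', prepend. Next row=LF[2]=5
  step 6: row=5, L[5]='c', prepend. Next row=LF[5]=4
  step 7: row=4, L[4]='a', prepend. Next row=LF[4]=1
  step 8: row=1, L[1]='g', prepend. Next row=LF[1]=7
Reversed output: gaceaeb$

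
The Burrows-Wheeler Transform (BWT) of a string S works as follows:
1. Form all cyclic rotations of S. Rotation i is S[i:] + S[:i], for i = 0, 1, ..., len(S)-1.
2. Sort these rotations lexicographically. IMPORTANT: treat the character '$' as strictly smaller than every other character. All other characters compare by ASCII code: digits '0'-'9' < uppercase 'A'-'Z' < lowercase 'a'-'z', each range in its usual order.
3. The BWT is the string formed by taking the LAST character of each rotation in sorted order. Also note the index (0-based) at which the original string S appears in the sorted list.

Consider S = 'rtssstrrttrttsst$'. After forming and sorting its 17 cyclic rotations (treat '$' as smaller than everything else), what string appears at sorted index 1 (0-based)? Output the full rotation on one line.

All 17 rotations (rotation i = S[i:]+S[:i]):
  rot[0] = rtssstrrttrttsst$
  rot[1] = tssstrrttrttsst$r
  rot[2] = ssstrrttrttsst$rt
  rot[3] = sstrrttrttsst$rts
  rot[4] = strrttrttsst$rtss
  rot[5] = trrttrttsst$rtsss
  rot[6] = rrttrttsst$rtssst
  rot[7] = rttrttsst$rtssstr
  rot[8] = ttrttsst$rtssstrr
  rot[9] = trttsst$rtssstrrt
  rot[10] = rttsst$rtssstrrtt
  rot[11] = ttsst$rtssstrrttr
  rot[12] = tsst$rtssstrrttrt
  rot[13] = sst$rtssstrrttrtt
  rot[14] = st$rtssstrrttrtts
  rot[15] = t$rtssstrrttrttss
  rot[16] = $rtssstrrttrttsst
Sorted (with $ < everything):
  sorted[0] = $rtssstrrttrttsst
  sorted[1] = rrttrttsst$rtssst
  sorted[2] = rtssstrrttrttsst$
  sorted[3] = rttrttsst$rtssstr
  sorted[4] = rttsst$rtssstrrtt
  sorted[5] = ssstrrttrttsst$rt
  sorted[6] = sst$rtssstrrttrtt
  sorted[7] = sstrrttrttsst$rts
  sorted[8] = st$rtssstrrttrtts
  sorted[9] = strrttrttsst$rtss
  sorted[10] = t$rtssstrrttrttss
  sorted[11] = trrttrttsst$rtsss
  sorted[12] = trttsst$rtssstrrt
  sorted[13] = tssstrrttrttsst$r
  sorted[14] = tsst$rtssstrrttrt
  sorted[15] = ttrttsst$rtssstrr
  sorted[16] = ttsst$rtssstrrttr
sorted[1] = rrttrttsst$rtssst

Answer: rrttrttsst$rtssst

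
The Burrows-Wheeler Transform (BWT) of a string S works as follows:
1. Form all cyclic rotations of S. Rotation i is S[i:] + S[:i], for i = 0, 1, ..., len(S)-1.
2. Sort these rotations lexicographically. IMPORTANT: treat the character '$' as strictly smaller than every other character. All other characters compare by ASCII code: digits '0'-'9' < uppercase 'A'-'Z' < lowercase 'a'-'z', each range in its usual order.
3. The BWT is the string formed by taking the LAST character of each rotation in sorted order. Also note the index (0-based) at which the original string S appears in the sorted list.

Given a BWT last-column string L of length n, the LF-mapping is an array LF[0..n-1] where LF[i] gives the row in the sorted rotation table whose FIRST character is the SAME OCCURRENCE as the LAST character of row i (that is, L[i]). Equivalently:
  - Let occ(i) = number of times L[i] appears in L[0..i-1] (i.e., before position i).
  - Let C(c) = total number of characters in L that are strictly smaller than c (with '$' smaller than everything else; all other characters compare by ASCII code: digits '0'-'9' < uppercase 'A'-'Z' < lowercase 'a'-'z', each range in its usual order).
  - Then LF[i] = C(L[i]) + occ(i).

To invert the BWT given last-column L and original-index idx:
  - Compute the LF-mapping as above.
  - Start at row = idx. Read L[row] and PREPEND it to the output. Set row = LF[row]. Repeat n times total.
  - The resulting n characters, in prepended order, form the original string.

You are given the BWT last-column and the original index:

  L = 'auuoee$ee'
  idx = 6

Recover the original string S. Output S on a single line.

LF mapping: 1 7 8 6 2 3 0 4 5
Walk LF starting at row 6, prepending L[row]:
  step 1: row=6, L[6]='$', prepend. Next row=LF[6]=0
  step 2: row=0, L[0]='a', prepend. Next row=LF[0]=1
  step 3: row=1, L[1]='u', prepend. Next row=LF[1]=7
  step 4: row=7, L[7]='e', prepend. Next row=LF[7]=4
  step 5: row=4, L[4]='e', prepend. Next row=LF[4]=2
  step 6: row=2, L[2]='u', prepend. Next row=LF[2]=8
  step 7: row=8, L[8]='e', prepend. Next row=LF[8]=5
  step 8: row=5, L[5]='e', prepend. Next row=LF[5]=3
  step 9: row=3, L[3]='o', prepend. Next row=LF[3]=6
Reversed output: oeeueeua$

Answer: oeeueeua$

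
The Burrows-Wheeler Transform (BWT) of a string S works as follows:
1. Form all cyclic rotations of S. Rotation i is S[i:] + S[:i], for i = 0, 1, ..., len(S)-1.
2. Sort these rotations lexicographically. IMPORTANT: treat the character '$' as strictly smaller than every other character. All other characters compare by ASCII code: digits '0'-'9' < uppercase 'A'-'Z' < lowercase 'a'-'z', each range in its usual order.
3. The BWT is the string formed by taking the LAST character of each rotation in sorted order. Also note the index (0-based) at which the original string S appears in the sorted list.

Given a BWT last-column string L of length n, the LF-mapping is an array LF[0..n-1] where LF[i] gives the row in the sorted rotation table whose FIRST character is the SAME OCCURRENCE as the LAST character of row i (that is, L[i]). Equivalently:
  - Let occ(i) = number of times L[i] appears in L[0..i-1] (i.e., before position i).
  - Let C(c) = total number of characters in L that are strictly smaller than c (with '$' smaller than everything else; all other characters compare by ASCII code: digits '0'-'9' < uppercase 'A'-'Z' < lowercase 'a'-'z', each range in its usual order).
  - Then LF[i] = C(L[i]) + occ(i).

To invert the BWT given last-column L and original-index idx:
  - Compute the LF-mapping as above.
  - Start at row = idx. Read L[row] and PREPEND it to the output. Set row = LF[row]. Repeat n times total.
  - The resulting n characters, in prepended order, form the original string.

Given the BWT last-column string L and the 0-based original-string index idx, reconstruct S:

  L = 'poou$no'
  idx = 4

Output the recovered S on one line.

Answer: ouoonp$

Derivation:
LF mapping: 5 2 3 6 0 1 4
Walk LF starting at row 4, prepending L[row]:
  step 1: row=4, L[4]='$', prepend. Next row=LF[4]=0
  step 2: row=0, L[0]='p', prepend. Next row=LF[0]=5
  step 3: row=5, L[5]='n', prepend. Next row=LF[5]=1
  step 4: row=1, L[1]='o', prepend. Next row=LF[1]=2
  step 5: row=2, L[2]='o', prepend. Next row=LF[2]=3
  step 6: row=3, L[3]='u', prepend. Next row=LF[3]=6
  step 7: row=6, L[6]='o', prepend. Next row=LF[6]=4
Reversed output: ouoonp$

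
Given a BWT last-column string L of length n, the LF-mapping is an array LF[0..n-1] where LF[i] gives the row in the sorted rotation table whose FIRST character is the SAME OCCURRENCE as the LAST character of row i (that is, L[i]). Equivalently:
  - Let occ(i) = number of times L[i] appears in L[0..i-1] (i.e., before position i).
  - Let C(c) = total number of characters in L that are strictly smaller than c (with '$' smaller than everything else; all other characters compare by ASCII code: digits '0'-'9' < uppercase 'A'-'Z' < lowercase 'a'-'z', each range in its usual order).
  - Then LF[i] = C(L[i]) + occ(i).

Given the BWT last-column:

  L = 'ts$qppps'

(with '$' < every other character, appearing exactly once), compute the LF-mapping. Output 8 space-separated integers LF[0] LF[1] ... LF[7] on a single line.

Char counts: '$':1, 'p':3, 'q':1, 's':2, 't':1
C (first-col start): C('$')=0, C('p')=1, C('q')=4, C('s')=5, C('t')=7
L[0]='t': occ=0, LF[0]=C('t')+0=7+0=7
L[1]='s': occ=0, LF[1]=C('s')+0=5+0=5
L[2]='$': occ=0, LF[2]=C('$')+0=0+0=0
L[3]='q': occ=0, LF[3]=C('q')+0=4+0=4
L[4]='p': occ=0, LF[4]=C('p')+0=1+0=1
L[5]='p': occ=1, LF[5]=C('p')+1=1+1=2
L[6]='p': occ=2, LF[6]=C('p')+2=1+2=3
L[7]='s': occ=1, LF[7]=C('s')+1=5+1=6

Answer: 7 5 0 4 1 2 3 6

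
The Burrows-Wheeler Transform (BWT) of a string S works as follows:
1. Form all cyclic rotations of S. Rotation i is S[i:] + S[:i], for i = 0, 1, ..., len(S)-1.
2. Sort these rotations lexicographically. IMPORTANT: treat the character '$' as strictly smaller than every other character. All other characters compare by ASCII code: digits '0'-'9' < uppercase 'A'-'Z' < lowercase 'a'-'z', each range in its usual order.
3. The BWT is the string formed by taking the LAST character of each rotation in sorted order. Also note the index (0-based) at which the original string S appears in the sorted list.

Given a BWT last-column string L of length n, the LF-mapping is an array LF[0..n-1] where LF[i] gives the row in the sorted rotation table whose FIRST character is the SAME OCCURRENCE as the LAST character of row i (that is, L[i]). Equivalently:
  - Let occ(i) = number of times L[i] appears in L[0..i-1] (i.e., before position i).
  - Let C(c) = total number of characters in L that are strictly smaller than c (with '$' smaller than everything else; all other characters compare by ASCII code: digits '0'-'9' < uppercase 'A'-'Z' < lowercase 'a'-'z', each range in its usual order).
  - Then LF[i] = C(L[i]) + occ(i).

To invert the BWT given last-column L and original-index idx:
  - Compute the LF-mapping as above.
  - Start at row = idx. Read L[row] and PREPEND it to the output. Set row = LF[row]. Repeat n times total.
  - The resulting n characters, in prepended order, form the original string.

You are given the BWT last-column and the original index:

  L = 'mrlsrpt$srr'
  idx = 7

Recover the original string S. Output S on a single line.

Answer: rtrssprrlm$

Derivation:
LF mapping: 2 4 1 8 5 3 10 0 9 6 7
Walk LF starting at row 7, prepending L[row]:
  step 1: row=7, L[7]='$', prepend. Next row=LF[7]=0
  step 2: row=0, L[0]='m', prepend. Next row=LF[0]=2
  step 3: row=2, L[2]='l', prepend. Next row=LF[2]=1
  step 4: row=1, L[1]='r', prepend. Next row=LF[1]=4
  step 5: row=4, L[4]='r', prepend. Next row=LF[4]=5
  step 6: row=5, L[5]='p', prepend. Next row=LF[5]=3
  step 7: row=3, L[3]='s', prepend. Next row=LF[3]=8
  step 8: row=8, L[8]='s', prepend. Next row=LF[8]=9
  step 9: row=9, L[9]='r', prepend. Next row=LF[9]=6
  step 10: row=6, L[6]='t', prepend. Next row=LF[6]=10
  step 11: row=10, L[10]='r', prepend. Next row=LF[10]=7
Reversed output: rtrssprrlm$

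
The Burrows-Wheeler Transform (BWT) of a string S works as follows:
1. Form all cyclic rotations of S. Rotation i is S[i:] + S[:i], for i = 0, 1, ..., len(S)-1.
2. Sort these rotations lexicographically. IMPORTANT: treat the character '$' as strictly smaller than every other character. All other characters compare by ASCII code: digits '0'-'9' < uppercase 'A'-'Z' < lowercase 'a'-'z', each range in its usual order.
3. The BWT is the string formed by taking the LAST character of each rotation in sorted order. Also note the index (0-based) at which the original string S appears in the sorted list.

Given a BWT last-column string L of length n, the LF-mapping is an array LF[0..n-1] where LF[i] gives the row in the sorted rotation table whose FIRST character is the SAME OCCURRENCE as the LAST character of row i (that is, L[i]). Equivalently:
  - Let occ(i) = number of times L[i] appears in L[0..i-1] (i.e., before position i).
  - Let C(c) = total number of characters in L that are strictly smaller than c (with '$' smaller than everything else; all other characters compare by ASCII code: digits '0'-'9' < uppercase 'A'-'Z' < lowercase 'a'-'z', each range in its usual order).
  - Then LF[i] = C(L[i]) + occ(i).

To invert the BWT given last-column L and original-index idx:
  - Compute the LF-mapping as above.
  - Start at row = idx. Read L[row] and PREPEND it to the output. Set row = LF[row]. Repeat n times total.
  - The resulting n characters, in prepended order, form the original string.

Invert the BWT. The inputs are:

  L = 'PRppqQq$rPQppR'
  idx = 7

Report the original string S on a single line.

LF mapping: 1 5 7 8 11 3 12 0 13 2 4 9 10 6
Walk LF starting at row 7, prepending L[row]:
  step 1: row=7, L[7]='$', prepend. Next row=LF[7]=0
  step 2: row=0, L[0]='P', prepend. Next row=LF[0]=1
  step 3: row=1, L[1]='R', prepend. Next row=LF[1]=5
  step 4: row=5, L[5]='Q', prepend. Next row=LF[5]=3
  step 5: row=3, L[3]='p', prepend. Next row=LF[3]=8
  step 6: row=8, L[8]='r', prepend. Next row=LF[8]=13
  step 7: row=13, L[13]='R', prepend. Next row=LF[13]=6
  step 8: row=6, L[6]='q', prepend. Next row=LF[6]=12
  step 9: row=12, L[12]='p', prepend. Next row=LF[12]=10
  step 10: row=10, L[10]='Q', prepend. Next row=LF[10]=4
  step 11: row=4, L[4]='q', prepend. Next row=LF[4]=11
  step 12: row=11, L[11]='p', prepend. Next row=LF[11]=9
  step 13: row=9, L[9]='P', prepend. Next row=LF[9]=2
  step 14: row=2, L[2]='p', prepend. Next row=LF[2]=7
Reversed output: pPpqQpqRrpQRP$

Answer: pPpqQpqRrpQRP$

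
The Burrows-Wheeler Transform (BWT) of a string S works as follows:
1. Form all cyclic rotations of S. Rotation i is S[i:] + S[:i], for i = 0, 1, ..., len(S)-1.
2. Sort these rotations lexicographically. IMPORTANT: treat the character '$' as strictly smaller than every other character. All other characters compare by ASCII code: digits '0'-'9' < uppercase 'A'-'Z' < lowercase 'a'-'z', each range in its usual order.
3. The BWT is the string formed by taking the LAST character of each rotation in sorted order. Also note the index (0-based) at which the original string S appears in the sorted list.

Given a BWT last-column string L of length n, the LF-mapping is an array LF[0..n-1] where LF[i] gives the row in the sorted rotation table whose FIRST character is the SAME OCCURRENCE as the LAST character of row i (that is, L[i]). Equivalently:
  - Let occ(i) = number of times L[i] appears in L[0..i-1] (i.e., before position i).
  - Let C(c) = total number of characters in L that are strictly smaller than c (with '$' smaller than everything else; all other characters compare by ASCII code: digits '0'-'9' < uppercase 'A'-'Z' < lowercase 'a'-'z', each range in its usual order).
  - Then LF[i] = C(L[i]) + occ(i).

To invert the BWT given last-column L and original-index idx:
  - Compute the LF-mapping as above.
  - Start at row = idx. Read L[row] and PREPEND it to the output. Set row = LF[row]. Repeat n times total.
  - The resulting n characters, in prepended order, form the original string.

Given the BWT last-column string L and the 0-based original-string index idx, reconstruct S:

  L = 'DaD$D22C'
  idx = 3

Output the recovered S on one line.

LF mapping: 4 7 5 0 6 1 2 3
Walk LF starting at row 3, prepending L[row]:
  step 1: row=3, L[3]='$', prepend. Next row=LF[3]=0
  step 2: row=0, L[0]='D', prepend. Next row=LF[0]=4
  step 3: row=4, L[4]='D', prepend. Next row=LF[4]=6
  step 4: row=6, L[6]='2', prepend. Next row=LF[6]=2
  step 5: row=2, L[2]='D', prepend. Next row=LF[2]=5
  step 6: row=5, L[5]='2', prepend. Next row=LF[5]=1
  step 7: row=1, L[1]='a', prepend. Next row=LF[1]=7
  step 8: row=7, L[7]='C', prepend. Next row=LF[7]=3
Reversed output: Ca2D2DD$

Answer: Ca2D2DD$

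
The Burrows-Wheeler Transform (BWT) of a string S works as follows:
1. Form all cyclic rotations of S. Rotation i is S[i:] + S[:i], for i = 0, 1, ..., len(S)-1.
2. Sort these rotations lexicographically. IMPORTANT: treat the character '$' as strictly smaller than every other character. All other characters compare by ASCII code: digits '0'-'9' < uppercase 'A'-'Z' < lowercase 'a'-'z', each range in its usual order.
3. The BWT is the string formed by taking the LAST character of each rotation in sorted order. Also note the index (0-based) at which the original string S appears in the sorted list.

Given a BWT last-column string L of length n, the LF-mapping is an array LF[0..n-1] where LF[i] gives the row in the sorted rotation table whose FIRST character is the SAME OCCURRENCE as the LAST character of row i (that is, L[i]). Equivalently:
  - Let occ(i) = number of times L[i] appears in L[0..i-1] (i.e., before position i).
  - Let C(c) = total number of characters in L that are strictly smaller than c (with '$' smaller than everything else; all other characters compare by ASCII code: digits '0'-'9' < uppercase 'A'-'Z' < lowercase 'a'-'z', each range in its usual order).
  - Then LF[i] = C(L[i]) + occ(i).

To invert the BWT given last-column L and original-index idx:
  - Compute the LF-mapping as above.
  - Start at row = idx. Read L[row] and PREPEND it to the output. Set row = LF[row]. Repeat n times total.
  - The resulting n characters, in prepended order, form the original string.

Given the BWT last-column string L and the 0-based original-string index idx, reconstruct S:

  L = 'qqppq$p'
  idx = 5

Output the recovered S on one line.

LF mapping: 4 5 1 2 6 0 3
Walk LF starting at row 5, prepending L[row]:
  step 1: row=5, L[5]='$', prepend. Next row=LF[5]=0
  step 2: row=0, L[0]='q', prepend. Next row=LF[0]=4
  step 3: row=4, L[4]='q', prepend. Next row=LF[4]=6
  step 4: row=6, L[6]='p', prepend. Next row=LF[6]=3
  step 5: row=3, L[3]='p', prepend. Next row=LF[3]=2
  step 6: row=2, L[2]='p', prepend. Next row=LF[2]=1
  step 7: row=1, L[1]='q', prepend. Next row=LF[1]=5
Reversed output: qpppqq$

Answer: qpppqq$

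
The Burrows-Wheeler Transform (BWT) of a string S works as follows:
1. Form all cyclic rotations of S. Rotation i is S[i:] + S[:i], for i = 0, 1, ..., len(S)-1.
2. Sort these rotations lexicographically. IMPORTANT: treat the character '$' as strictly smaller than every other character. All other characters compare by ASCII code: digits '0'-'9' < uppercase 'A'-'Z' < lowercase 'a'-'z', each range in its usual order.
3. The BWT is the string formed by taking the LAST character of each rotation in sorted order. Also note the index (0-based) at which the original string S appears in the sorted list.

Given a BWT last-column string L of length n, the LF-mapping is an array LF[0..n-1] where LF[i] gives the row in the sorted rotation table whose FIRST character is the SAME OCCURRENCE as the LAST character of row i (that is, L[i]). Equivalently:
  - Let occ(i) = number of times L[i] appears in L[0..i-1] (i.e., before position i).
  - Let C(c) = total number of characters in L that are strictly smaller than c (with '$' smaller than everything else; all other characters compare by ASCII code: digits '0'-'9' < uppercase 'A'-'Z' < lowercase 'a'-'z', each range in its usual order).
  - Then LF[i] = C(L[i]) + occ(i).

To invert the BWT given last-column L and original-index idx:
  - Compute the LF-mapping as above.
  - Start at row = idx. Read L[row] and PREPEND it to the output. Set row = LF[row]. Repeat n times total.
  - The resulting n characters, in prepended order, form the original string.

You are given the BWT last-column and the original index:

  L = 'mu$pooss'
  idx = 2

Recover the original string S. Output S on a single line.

LF mapping: 1 7 0 4 2 3 5 6
Walk LF starting at row 2, prepending L[row]:
  step 1: row=2, L[2]='$', prepend. Next row=LF[2]=0
  step 2: row=0, L[0]='m', prepend. Next row=LF[0]=1
  step 3: row=1, L[1]='u', prepend. Next row=LF[1]=7
  step 4: row=7, L[7]='s', prepend. Next row=LF[7]=6
  step 5: row=6, L[6]='s', prepend. Next row=LF[6]=5
  step 6: row=5, L[5]='o', prepend. Next row=LF[5]=3
  step 7: row=3, L[3]='p', prepend. Next row=LF[3]=4
  step 8: row=4, L[4]='o', prepend. Next row=LF[4]=2
Reversed output: opossum$

Answer: opossum$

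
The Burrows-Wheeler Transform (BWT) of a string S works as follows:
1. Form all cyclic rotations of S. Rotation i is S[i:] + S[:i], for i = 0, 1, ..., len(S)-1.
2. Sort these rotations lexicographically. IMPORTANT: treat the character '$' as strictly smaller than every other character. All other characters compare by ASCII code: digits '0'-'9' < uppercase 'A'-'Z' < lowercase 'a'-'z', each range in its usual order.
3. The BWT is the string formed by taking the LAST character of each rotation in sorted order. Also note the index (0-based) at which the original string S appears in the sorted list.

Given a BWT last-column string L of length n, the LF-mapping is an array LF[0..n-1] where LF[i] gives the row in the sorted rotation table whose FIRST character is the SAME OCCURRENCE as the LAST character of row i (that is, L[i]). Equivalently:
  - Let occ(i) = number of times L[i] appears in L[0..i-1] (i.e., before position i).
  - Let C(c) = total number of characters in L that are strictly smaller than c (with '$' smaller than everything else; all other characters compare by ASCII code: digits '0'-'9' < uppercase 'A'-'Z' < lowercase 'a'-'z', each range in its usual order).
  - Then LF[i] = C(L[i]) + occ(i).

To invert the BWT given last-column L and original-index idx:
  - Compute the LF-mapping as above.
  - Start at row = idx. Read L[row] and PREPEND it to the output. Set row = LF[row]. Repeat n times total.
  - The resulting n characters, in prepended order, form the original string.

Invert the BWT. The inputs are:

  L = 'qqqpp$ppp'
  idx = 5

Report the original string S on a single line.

Answer: pqppqppq$

Derivation:
LF mapping: 6 7 8 1 2 0 3 4 5
Walk LF starting at row 5, prepending L[row]:
  step 1: row=5, L[5]='$', prepend. Next row=LF[5]=0
  step 2: row=0, L[0]='q', prepend. Next row=LF[0]=6
  step 3: row=6, L[6]='p', prepend. Next row=LF[6]=3
  step 4: row=3, L[3]='p', prepend. Next row=LF[3]=1
  step 5: row=1, L[1]='q', prepend. Next row=LF[1]=7
  step 6: row=7, L[7]='p', prepend. Next row=LF[7]=4
  step 7: row=4, L[4]='p', prepend. Next row=LF[4]=2
  step 8: row=2, L[2]='q', prepend. Next row=LF[2]=8
  step 9: row=8, L[8]='p', prepend. Next row=LF[8]=5
Reversed output: pqppqppq$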